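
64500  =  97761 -33261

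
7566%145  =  26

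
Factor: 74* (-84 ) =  - 2^3*3^1*7^1*37^1= -6216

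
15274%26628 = 15274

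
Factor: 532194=2^1*3^1 * 13^1*6823^1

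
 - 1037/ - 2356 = 1037/2356=0.44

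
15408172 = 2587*5956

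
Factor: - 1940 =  - 2^2*5^1  *  97^1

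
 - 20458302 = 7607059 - 28065361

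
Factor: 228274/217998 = 3^( - 3) * 11^( - 1) * 311^1 = 311/297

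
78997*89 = 7030733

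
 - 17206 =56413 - 73619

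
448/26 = 17 + 3/13 = 17.23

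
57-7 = 50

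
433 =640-207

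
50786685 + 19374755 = 70161440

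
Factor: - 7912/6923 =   -  2^3*7^( - 1 )   =  - 8/7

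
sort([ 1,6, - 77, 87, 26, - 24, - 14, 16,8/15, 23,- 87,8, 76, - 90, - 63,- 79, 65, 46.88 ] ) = [ - 90, - 87, - 79,  -  77, - 63, - 24, - 14, 8/15, 1, 6,8, 16  ,  23, 26 , 46.88,  65,76, 87 ] 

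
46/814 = 23/407  =  0.06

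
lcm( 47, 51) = 2397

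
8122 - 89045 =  - 80923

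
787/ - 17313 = - 787/17313= - 0.05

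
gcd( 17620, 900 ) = 20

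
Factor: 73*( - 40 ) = -2920= - 2^3*5^1 * 73^1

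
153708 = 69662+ 84046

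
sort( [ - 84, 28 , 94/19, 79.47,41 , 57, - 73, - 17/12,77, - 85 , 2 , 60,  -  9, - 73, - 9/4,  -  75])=[-85,-84, - 75, - 73, - 73,  -  9, - 9/4, - 17/12,2,  94/19,28, 41 , 57 , 60,77,79.47 ] 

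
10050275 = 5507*1825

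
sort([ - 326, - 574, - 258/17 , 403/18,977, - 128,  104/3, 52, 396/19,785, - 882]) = [-882, - 574, - 326, - 128 , - 258/17, 396/19,403/18,104/3,52,785,977 ] 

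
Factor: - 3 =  - 3^1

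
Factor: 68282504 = 2^3 * 19^1*449227^1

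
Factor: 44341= 11^1*29^1*139^1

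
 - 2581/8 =- 2581/8 = - 322.62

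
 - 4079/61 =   -  4079/61 = - 66.87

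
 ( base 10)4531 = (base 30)511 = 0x11b3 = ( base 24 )7KJ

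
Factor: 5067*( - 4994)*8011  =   - 202715134578  =  - 2^1*3^2*11^1*227^1 * 563^1*8011^1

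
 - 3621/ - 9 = 402 + 1/3  =  402.33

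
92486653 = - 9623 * (-9611 )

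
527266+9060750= 9588016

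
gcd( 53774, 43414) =14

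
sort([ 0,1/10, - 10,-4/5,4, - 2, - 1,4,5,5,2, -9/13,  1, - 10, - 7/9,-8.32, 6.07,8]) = [ - 10,-10,-8.32, - 2, - 1, - 4/5, -7/9,- 9/13,  0,  1/10,1 , 2,  4, 4,5,5,6.07,  8]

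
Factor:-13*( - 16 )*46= 2^5*13^1  *23^1  =  9568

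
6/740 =3/370 = 0.01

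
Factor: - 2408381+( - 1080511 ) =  - 3488892 = - 2^2*3^1 * 11^1*26431^1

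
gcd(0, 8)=8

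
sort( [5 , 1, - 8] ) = [-8,1, 5 ]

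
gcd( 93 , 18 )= 3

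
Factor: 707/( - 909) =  - 3^( - 2 )*7^1 = -7/9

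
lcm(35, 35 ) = 35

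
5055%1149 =459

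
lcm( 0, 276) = 0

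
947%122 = 93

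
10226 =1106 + 9120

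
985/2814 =985/2814 = 0.35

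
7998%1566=168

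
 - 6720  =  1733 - 8453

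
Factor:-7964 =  - 2^2 * 11^1*181^1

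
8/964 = 2/241 = 0.01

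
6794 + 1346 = 8140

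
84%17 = 16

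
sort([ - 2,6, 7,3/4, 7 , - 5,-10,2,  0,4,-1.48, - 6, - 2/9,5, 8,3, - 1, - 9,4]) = [  -  10, - 9  , - 6, - 5, - 2, - 1.48,-1,  -  2/9, 0, 3/4,2,3 , 4,4,5,6, 7,7, 8]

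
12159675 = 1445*8415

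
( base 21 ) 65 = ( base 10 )131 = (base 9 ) 155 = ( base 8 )203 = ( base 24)5b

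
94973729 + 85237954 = 180211683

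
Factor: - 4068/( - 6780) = 3^1*  5^(-1) = 3/5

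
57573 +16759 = 74332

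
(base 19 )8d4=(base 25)50e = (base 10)3139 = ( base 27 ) 487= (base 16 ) C43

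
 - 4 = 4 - 8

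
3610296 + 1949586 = 5559882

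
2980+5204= 8184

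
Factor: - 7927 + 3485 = -2^1 * 2221^1 = -4442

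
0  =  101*0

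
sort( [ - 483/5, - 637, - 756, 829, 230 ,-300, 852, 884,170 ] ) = [ - 756, - 637, - 300, - 483/5,170,230,829, 852,884 ] 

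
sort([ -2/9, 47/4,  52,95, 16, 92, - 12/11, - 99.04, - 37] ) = [ - 99.04, - 37, - 12/11, - 2/9,47/4, 16,  52,  92, 95]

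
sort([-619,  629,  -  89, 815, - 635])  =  [ -635, - 619 , - 89, 629,815]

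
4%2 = 0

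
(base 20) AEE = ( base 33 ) 3V4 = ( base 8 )10306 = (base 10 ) 4294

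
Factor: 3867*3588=13874796 = 2^2*3^2 * 13^1*23^1*1289^1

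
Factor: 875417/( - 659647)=  -  347^ (-1 )  *1901^ ( - 1 )*875417^1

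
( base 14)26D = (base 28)HD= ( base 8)751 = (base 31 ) FO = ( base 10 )489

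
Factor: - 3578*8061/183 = - 9614086/61 = - 2^1*61^( - 1)*1789^1 * 2687^1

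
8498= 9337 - 839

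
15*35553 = 533295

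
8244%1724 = 1348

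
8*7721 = 61768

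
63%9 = 0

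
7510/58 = 129 + 14/29= 129.48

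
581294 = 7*83042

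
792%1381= 792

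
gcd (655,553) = 1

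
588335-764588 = - 176253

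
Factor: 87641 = 87641^1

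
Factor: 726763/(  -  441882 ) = -2^( -1)*3^(-3 )*7^(-2) * 151^1*167^( - 1)*4813^1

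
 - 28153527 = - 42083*669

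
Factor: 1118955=3^1*5^1 * 74597^1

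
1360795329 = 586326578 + 774468751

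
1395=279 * 5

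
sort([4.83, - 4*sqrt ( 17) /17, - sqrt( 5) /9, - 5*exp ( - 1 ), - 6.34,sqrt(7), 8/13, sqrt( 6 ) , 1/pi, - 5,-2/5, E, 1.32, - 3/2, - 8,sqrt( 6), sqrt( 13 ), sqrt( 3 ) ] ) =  [-8,-6.34, - 5, - 5 * exp( - 1) , - 3/2,-4*sqrt (17)/17, - 2/5, - sqrt( 5 ) /9, 1/pi, 8/13,1.32, sqrt( 3),  sqrt( 6), sqrt( 6) , sqrt(7 ),E, sqrt(13 )  ,  4.83 ]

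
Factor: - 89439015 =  - 3^1*5^1*5962601^1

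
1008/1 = 1008 = 1008.00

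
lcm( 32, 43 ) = 1376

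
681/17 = 40 + 1/17 = 40.06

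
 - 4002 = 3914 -7916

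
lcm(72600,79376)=5953200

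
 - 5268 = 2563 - 7831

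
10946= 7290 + 3656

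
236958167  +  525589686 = 762547853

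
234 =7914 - 7680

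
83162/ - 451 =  - 185+273/451= -184.39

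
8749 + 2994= 11743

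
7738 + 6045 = 13783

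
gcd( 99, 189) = 9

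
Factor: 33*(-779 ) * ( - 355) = 3^1*5^1*11^1 *19^1*41^1 * 71^1 = 9125985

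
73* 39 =2847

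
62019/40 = 1550  +  19/40 = 1550.47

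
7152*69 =493488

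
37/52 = 37/52 = 0.71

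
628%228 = 172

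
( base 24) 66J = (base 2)111000100011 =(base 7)13360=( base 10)3619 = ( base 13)1855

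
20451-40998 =- 20547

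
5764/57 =5764/57 =101.12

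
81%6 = 3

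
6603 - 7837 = - 1234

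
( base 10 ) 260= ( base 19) DD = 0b100000100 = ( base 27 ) 9h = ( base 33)7t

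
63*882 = 55566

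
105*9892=1038660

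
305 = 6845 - 6540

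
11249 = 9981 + 1268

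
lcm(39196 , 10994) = 901508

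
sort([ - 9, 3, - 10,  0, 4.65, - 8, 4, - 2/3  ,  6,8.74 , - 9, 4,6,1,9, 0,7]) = [ - 10 ,  -  9, - 9, - 8, - 2/3, 0, 0,1,3,  4,4, 4.65, 6,6,7,  8.74,9]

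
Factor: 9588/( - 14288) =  - 2^( - 2)*3^1*17^1*19^( - 1) = -51/76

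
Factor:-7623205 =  - 5^1*1524641^1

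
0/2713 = 0= 0.00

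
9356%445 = 11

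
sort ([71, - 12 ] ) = [ - 12,71]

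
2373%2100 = 273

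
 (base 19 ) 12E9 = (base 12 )4668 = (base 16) 1EB0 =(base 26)bg4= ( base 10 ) 7856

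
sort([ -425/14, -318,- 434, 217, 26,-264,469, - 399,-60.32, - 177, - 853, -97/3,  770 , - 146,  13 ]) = [ - 853,-434, - 399, - 318 ,-264,  -  177,-146, - 60.32, - 97/3,  -  425/14,13, 26,217 , 469, 770]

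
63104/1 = 63104 = 63104.00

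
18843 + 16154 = 34997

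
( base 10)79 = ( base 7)142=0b1001111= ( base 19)43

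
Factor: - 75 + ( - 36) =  - 3^1*37^1= -111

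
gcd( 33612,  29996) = 4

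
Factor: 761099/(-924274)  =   - 2^( - 1)*13^(  -  1)*19^( - 1)*223^1 * 1871^ ( - 1) * 3413^1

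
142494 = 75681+66813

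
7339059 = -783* ( - 9373)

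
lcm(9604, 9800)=480200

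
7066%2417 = 2232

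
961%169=116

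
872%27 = 8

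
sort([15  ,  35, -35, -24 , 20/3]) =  [ - 35,  -  24,20/3, 15,35] 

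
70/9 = 70/9=7.78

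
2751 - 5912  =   - 3161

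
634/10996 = 317/5498 = 0.06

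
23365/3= 23365/3 =7788.33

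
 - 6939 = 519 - 7458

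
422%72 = 62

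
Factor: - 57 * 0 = 0^1 = 0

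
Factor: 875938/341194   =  19^1*37^1*89^1*24371^( - 1 )=62567/24371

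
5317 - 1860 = 3457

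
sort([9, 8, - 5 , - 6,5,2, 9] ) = [ - 6, - 5,2, 5,8,  9,  9] 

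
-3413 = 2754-6167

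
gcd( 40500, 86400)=2700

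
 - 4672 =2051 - 6723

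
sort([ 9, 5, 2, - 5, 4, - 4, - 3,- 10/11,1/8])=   [ - 5, - 4, - 3,-10/11,  1/8 , 2, 4, 5,9]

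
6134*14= 85876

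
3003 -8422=  -  5419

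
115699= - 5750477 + 5866176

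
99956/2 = 49978 = 49978.00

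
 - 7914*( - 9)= 71226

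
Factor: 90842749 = 90842749^1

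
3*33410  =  100230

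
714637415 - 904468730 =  - 189831315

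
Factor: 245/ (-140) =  - 7/4 = - 2^( -2)*7^1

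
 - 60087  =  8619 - 68706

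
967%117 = 31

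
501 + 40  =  541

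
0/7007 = 0 = 0.00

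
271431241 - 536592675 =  - 265161434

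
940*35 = 32900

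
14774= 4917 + 9857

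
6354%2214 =1926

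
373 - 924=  - 551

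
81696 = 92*888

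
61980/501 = 123 +119/167  =  123.71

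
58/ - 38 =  - 2 + 9/19 = - 1.53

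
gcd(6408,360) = 72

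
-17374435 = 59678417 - 77052852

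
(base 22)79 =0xA3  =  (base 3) 20001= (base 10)163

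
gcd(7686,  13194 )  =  18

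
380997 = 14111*27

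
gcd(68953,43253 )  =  1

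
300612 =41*7332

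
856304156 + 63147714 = 919451870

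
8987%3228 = 2531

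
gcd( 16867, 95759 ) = 1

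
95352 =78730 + 16622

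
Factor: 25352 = 2^3*3169^1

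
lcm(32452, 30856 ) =1882216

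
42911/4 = 42911/4 = 10727.75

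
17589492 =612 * 28741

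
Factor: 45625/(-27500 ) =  - 73/44= - 2^( - 2 )*11^( - 1)*73^1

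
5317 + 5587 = 10904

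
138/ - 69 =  - 2/1 = -2.00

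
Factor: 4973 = 4973^1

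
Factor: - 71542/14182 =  - 7^(  -  1 ) * 1013^(  -  1) * 35771^1 = -35771/7091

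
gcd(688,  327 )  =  1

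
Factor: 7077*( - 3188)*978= - 2^3*3^2 * 7^1*163^1*337^1*797^1 =-22065123528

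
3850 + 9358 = 13208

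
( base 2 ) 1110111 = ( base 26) 4f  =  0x77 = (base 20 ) 5j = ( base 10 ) 119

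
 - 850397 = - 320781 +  - 529616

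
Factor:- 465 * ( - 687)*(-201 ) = -3^3 * 5^1*31^1*67^1*229^1 = - 64210455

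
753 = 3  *251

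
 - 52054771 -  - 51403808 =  - 650963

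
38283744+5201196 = 43484940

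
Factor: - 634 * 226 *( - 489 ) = 70065876 = 2^2*3^1*113^1*163^1*317^1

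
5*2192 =10960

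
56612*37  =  2094644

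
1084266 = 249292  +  834974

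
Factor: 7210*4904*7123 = 2^4*5^1*7^1*17^1*103^1*419^1*613^1 =251853894320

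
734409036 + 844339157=1578748193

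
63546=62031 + 1515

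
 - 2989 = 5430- 8419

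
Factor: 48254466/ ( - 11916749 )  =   - 3711882/916673 = - 2^1*3^1*17^1*151^1*241^1*397^( - 1 )*2309^( - 1) 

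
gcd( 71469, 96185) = 1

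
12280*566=6950480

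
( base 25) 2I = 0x44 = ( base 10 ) 68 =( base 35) 1x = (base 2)1000100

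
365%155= 55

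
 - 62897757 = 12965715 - 75863472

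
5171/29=5171/29 = 178.31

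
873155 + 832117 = 1705272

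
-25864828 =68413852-94278680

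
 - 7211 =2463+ - 9674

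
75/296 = 75/296 = 0.25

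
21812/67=325  +  37/67 = 325.55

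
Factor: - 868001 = - 311^1*2791^1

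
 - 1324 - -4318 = 2994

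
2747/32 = 2747/32 = 85.84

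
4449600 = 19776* 225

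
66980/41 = 66980/41 = 1633.66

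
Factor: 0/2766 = 0^1 = 0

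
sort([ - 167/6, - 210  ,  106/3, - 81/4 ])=[ - 210, - 167/6, - 81/4, 106/3]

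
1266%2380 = 1266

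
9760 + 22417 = 32177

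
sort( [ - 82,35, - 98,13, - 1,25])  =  [-98, - 82 , - 1, 13 , 25 , 35]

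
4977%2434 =109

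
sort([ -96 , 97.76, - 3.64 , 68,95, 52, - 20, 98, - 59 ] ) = [-96, - 59, - 20,-3.64,52,68,95, 97.76, 98 ] 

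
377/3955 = 377/3955 = 0.10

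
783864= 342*2292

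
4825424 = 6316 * 764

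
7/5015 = 7/5015 = 0.00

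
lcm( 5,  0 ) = 0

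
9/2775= 3/925 = 0.00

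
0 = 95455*0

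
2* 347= 694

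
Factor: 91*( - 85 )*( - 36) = 2^2*3^2* 5^1*7^1*13^1  *  17^1 = 278460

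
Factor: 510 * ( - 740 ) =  - 377400 = -2^3 *3^1 * 5^2*17^1*37^1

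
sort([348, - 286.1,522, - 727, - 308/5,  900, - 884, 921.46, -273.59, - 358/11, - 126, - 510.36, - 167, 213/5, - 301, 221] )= [ - 884,  -  727, - 510.36,-301, - 286.1,-273.59, - 167, - 126, - 308/5, - 358/11, 213/5,  221, 348, 522, 900, 921.46 ]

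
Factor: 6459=3^1*2153^1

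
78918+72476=151394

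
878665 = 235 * 3739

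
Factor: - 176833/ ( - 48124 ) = 779/212=2^( - 2)*19^1*41^1*53^( - 1)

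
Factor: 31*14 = 2^1*7^1*31^1   =  434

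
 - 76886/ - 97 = 76886/97 =792.64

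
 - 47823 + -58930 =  - 106753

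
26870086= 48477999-21607913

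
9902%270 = 182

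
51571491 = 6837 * 7543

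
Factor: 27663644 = 2^2*6915911^1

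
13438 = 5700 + 7738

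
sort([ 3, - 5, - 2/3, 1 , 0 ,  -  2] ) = [- 5,  -  2, - 2/3, 0, 1 , 3]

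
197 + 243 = 440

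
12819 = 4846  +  7973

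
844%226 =166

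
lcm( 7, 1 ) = 7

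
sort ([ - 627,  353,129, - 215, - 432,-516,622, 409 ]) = [ - 627, - 516,  -  432, - 215, 129, 353, 409, 622 ] 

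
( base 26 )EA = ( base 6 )1422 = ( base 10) 374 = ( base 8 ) 566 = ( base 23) G6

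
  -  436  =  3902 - 4338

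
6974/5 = 6974/5 = 1394.80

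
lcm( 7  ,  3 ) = 21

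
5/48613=5/48613 =0.00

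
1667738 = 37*45074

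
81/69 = 1 + 4/23 =1.17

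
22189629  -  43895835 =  - 21706206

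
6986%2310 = 56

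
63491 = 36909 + 26582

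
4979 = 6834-1855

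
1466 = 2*733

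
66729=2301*29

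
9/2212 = 9/2212 = 0.00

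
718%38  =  34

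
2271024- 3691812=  - 1420788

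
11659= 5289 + 6370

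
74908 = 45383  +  29525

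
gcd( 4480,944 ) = 16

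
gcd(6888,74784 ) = 984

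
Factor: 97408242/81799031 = 2^1*3^2*5411569^1*81799031^(-1)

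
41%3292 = 41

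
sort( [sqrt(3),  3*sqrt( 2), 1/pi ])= [ 1/pi,  sqrt( 3), 3*sqrt( 2 ) ]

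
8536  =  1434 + 7102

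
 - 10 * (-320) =3200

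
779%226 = 101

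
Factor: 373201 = 17^1*29^1*757^1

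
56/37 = 56/37 = 1.51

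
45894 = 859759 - 813865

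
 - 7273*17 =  - 123641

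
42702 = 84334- 41632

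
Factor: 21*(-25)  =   - 525 = -3^1 * 5^2*7^1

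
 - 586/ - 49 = 586/49= 11.96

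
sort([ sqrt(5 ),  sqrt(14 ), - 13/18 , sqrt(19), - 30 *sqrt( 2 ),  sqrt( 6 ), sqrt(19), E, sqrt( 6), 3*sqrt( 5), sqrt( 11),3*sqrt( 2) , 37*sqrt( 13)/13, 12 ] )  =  [ - 30*sqrt( 2) , - 13/18, sqrt( 5 ) , sqrt(6) , sqrt(6),  E,sqrt( 11 ), sqrt (14),3*sqrt( 2 ),sqrt ( 19), sqrt( 19),  3*sqrt(5),37*sqrt( 13)/13,  12 ]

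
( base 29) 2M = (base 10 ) 80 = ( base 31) 2I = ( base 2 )1010000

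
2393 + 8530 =10923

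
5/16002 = 5/16002 = 0.00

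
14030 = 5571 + 8459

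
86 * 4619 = 397234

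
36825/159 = 12275/53 = 231.60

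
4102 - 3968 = 134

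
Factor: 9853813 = 53^1 * 89^1*2089^1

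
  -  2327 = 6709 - 9036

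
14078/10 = 1407 + 4/5 = 1407.80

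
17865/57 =5955/19 = 313.42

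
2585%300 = 185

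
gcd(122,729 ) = 1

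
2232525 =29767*75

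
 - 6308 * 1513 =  - 9544004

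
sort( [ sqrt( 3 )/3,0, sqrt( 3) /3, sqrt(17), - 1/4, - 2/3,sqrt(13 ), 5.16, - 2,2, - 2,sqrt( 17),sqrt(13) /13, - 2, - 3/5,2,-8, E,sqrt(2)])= [-8, - 2, - 2, - 2,- 2/3, - 3/5, - 1/4,0,sqrt( 13)/13,sqrt( 3)/3,sqrt(3)/3,sqrt (2),2 , 2,E,  sqrt( 13),sqrt(17) , sqrt(17), 5.16 ]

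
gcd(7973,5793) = 1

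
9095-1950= 7145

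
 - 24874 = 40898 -65772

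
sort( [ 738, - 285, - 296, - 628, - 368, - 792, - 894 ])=[ - 894, - 792, - 628, - 368,-296, - 285,738 ]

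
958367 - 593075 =365292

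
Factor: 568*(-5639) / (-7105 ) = 3202952/7105 = 2^3*5^(  -  1 )*7^( - 2 )*29^( - 1)*71^1*5639^1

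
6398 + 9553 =15951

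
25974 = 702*37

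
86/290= 43/145= 0.30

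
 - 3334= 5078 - 8412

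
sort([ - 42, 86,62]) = [ - 42, 62,86 ]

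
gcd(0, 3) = 3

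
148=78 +70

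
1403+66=1469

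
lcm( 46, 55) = 2530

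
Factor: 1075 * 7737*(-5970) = -2^1 * 3^2*5^3 * 43^1 * 199^1*2579^1 = - 49654131750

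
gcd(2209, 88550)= 1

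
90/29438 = 45/14719 = 0.00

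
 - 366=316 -682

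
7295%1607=867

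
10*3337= 33370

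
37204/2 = 18602 = 18602.00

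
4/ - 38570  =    -  1+ 19283/19285 = - 0.00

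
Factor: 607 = 607^1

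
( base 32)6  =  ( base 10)6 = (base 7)6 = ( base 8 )6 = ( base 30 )6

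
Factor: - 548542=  - 2^1*274271^1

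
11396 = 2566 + 8830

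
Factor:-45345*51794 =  - 2348598930 =- 2^1*3^1*5^1*19^1*29^1*47^1*3023^1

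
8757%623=35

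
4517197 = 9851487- 5334290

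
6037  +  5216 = 11253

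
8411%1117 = 592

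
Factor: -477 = -3^2*53^1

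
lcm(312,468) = 936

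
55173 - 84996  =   - 29823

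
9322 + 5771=15093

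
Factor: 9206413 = 9206413^1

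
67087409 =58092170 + 8995239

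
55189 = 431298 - 376109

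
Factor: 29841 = 3^1*7^3*29^1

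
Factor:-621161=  - 23^1*113^1  *239^1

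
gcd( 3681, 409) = 409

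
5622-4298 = 1324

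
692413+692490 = 1384903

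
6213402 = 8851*702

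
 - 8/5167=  - 1+5159/5167 = - 0.00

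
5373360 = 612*8780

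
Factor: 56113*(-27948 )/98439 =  - 522748708/32813 = - 2^2  *  11^(-1 ) *17^1*19^( - 1 )*137^1*157^ ( - 1) *56113^1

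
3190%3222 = 3190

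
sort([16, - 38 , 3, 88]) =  [ - 38, 3, 16, 88]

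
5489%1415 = 1244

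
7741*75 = 580575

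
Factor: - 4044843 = - 3^3*11^1*13619^1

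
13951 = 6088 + 7863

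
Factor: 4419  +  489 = 2^2*3^1*409^1 = 4908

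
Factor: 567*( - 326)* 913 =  - 2^1*3^4*7^1 * 11^1*83^1*163^1 = - 168760746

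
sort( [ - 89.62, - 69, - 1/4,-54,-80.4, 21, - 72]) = [ - 89.62, - 80.4,-72,-69, - 54, - 1/4,21]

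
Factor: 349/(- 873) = - 3^( - 2)*97^ ( - 1 )*349^1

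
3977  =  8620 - 4643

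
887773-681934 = 205839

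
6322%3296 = 3026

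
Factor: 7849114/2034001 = 2^1*7^2*13^1*37^( - 1) *61^1*101^1*54973^(-1)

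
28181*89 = 2508109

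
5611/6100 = 5611/6100 =0.92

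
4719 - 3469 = 1250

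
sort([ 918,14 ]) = [ 14, 918 ] 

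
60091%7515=7486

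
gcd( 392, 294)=98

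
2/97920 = 1/48960 = 0.00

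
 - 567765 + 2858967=2291202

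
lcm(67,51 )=3417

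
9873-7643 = 2230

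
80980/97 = 834 + 82/97 = 834.85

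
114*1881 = 214434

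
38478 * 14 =538692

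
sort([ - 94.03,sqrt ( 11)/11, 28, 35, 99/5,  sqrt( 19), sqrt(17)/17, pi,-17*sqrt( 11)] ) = [ - 94.03, - 17*sqrt ( 11),sqrt(17)/17, sqrt(11)/11, pi, sqrt( 19), 99/5,  28, 35]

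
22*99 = 2178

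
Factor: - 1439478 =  - 2^1 * 3^3*19^1*23^1*61^1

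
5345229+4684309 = 10029538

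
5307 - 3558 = 1749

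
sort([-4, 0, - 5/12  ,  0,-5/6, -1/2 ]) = [ - 4, - 5/6,-1/2, - 5/12,0,0 ]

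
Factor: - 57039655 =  - 5^1*23^1*89^1 *5573^1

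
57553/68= 846  +  25/68  =  846.37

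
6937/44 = 6937/44 = 157.66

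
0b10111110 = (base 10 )190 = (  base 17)b3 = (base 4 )2332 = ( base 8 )276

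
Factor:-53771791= - 449^1*119759^1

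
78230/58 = 39115/29= 1348.79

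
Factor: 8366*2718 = 22738788 = 2^2*3^2*47^1*89^1*151^1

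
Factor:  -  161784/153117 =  - 2^3*7^1*53^( - 1) = - 56/53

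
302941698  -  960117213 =  -  657175515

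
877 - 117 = 760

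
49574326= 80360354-30786028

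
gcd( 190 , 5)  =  5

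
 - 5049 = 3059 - 8108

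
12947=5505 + 7442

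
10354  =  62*167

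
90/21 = 30/7 = 4.29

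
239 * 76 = 18164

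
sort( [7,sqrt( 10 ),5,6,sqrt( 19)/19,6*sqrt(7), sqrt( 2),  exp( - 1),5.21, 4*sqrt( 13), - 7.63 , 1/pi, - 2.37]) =[-7.63, - 2.37, sqrt( 19 ) /19,1/pi,exp ( - 1), sqrt( 2),  sqrt( 10),5,5.21, 6,7,4*sqrt(13),6*sqrt( 7)] 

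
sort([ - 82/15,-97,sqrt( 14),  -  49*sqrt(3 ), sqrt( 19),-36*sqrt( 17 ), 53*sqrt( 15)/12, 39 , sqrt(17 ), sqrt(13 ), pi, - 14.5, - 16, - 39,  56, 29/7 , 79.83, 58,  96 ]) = [ - 36*sqrt(17 ),  -  97, - 49*sqrt(3 ),-39,  -  16, - 14.5, - 82/15,pi, sqrt( 13) , sqrt( 14), sqrt( 17), 29/7,sqrt( 19), 53*sqrt( 15) /12, 39, 56,58, 79.83,96]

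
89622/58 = 44811/29 = 1545.21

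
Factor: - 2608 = - 2^4*163^1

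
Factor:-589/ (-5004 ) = 2^( - 2) * 3^( - 2 )*19^1*31^1*139^( - 1)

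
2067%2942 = 2067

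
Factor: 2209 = 47^2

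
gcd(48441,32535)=723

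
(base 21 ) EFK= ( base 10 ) 6509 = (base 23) c70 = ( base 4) 1211231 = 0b1100101101101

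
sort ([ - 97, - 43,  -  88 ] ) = [ - 97, - 88 ,-43 ]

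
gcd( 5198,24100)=2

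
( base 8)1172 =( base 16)27a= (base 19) 1e7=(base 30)l4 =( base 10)634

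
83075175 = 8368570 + 74706605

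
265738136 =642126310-376388174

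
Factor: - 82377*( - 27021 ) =3^7*113^1*9007^1 =2225908917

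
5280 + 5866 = 11146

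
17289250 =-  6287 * ( - 2750)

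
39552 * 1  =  39552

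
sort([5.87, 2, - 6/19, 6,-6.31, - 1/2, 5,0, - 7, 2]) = [ - 7,  -  6.31, - 1/2,-6/19, 0,2,  2,5, 5.87,6]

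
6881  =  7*983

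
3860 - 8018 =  - 4158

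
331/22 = 331/22=15.05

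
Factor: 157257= 3^2*101^1 *173^1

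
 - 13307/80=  - 13307/80=- 166.34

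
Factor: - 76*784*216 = -12870144  =  - 2^9* 3^3*7^2 * 19^1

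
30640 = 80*383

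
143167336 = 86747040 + 56420296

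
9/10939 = 9/10939 = 0.00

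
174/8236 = 3/142 = 0.02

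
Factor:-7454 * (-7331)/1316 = 27322637/658= 2^( - 1)*7^(-1 ) * 47^ ( - 1)*3727^1*7331^1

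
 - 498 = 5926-6424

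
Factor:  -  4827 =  - 3^1 * 1609^1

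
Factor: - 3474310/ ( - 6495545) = 99266/185587= 2^1 *23^ (-1) * 8069^( - 1)*49633^1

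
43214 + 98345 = 141559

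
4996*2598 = 12979608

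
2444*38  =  92872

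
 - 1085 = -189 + -896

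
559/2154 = 559/2154 = 0.26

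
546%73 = 35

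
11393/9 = 1265+8/9 =1265.89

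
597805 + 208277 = 806082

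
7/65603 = 7/65603 = 0.00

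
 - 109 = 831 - 940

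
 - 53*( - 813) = 43089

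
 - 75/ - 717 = 25/239  =  0.10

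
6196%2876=444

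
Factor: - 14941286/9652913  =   - 2^1*7470643^1*9652913^(-1) 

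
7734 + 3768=11502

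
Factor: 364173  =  3^1*19^1*6389^1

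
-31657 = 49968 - 81625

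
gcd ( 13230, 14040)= 270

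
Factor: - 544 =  - 2^5*17^1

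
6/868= 3/434 = 0.01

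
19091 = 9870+9221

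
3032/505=6 +2/505 = 6.00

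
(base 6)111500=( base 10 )9468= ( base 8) 22374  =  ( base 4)2103330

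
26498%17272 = 9226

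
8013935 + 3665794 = 11679729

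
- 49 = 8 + -57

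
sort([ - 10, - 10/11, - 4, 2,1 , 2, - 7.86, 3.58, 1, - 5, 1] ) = [ - 10, - 7.86, - 5,-4, - 10/11, 1, 1, 1, 2, 2,3.58 ]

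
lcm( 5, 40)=40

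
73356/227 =323 + 35/227 = 323.15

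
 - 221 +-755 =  - 976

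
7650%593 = 534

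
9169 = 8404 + 765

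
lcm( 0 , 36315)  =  0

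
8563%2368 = 1459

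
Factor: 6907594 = 2^1 * 853^1*4049^1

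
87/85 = 1+2/85  =  1.02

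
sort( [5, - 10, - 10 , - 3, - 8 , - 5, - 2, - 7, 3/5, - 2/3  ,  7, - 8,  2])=[ - 10, - 10, - 8, - 8, - 7, -5, - 3,-2, - 2/3,3/5, 2,5,7]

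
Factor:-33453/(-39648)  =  27/32 = 2^ (-5) * 3^3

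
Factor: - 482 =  - 2^1*241^1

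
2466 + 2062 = 4528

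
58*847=49126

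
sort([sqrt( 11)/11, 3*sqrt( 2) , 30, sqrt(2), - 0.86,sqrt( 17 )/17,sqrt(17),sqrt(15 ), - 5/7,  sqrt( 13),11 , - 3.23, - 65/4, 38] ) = [ - 65/4 , - 3.23, -0.86,-5/7 , sqrt( 17)/17 , sqrt( 11)/11, sqrt( 2), sqrt( 13), sqrt(15 ),sqrt ( 17), 3 * sqrt(2 ), 11, 30,38 ] 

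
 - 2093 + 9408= 7315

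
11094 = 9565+1529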